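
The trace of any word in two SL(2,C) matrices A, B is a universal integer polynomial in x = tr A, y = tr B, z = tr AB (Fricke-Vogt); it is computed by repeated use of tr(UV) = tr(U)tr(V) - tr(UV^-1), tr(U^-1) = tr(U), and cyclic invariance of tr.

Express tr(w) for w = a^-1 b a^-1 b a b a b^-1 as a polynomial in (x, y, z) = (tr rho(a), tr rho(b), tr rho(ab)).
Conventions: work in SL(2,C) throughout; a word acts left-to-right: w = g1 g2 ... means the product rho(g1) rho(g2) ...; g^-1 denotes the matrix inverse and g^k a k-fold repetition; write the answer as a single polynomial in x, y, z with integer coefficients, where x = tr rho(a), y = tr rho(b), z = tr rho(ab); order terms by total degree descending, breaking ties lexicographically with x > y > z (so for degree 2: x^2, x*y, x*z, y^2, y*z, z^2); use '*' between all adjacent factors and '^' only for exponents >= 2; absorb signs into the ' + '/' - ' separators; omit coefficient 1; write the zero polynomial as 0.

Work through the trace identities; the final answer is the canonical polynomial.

reduce: trace(a b^2) = trace(b)*trace(a b) - trace(a) = y*z - x
trace(b a b^2) = trace(b)*trace(a b^2) - trace(a b) = y^2*z - x*y - z
so trace(a b a b) = trace(b a)*trace(b a) - trace(1) = z^2 - 2
reduce: trace(a b a) = trace(a)*trace(b a) - trace(b) = x*z - y
trace(b a b^2 a) = trace(b)*trace(a b a b) - trace(a b a) = y*z^2 - x*z - y
so trace(b a^-1 b a b) = trace(b a b^2)*trace(a) - trace(b a b^2 a) = x*y^2*z - x^2*y - y*z^2 + y
reduce: trace(b^2 a b a b) = trace(b)*trace(a b a b^2) - trace(a b a b) = y^2*z^2 - x*y*z - y^2 - z^2 + 2
so trace(a b a b a b) = trace(b a)*trace(b a b a) - trace(b^-1 a^-1) = z^3 - 3*z
so trace(a b a b a) = trace(a)*trace(b a b a) - trace(b a b) = x*z^2 - y*z - x
trace(b^2 a b a b a) = trace(b)*trace(a b a b a b) - trace(a b a b a) = y*z^3 - x*z^2 - 2*y*z + x
trace(b a b a b a^-1 b) = trace(b^2 a b a b)*trace(a) - trace(b^2 a b a b a) = x*y^2*z^2 - x^2*y*z - y*z^3 - x*y^2 + 2*y*z + x
trace(b a b a b a b a) = trace(b a b a)*trace(b a b a) - trace(1) = z^4 - 4*z^2 + 2
so trace(b a b a b a^-1 b a) = trace(b a b a b a b)*trace(a) - trace(b a b a b a b a) = x*y*z^3 - x^2*z^2 - z^4 - 2*x*y*z + x^2 + 4*z^2 - 2
trace(a^-1 b a^-1 b a b a b) = trace(b a b a b a^-1 b)*trace(a) - trace(b a b a b a^-1 b a) = x^2*y^2*z^2 - x^3*y*z - 2*x*y*z^3 - x^2*y^2 + x^2*z^2 + z^4 + 4*x*y*z - 4*z^2 + 2
trace(a^-1 b a^-1 b a b a b^-1) = trace(a^-1 b a^-1 b a b a)*trace(b) - trace(a^-1 b a^-1 b a b a b) = -x^2*y^2*z^2 + x^3*y*z + x*y^3*z + 2*x*y*z^3 - x^2*z^2 - y^2*z^2 - z^4 - 4*x*y*z + y^2 + 4*z^2 - 2

-x^2*y^2*z^2 + x^3*y*z + x*y^3*z + 2*x*y*z^3 - x^2*z^2 - y^2*z^2 - z^4 - 4*x*y*z + y^2 + 4*z^2 - 2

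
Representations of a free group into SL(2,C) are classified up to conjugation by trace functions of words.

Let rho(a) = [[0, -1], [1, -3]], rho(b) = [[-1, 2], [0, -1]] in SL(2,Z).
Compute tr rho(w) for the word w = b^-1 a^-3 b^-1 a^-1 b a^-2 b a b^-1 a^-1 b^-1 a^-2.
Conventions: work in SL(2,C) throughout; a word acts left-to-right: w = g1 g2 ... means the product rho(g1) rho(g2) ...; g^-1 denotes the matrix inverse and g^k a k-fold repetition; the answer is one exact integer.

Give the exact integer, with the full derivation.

16723

rho(b^-1) = [[-1, -2], [0, -1]]
... * rho(a^-1) = [[-3, 1], [-1, 0]]  ->  [[5, -1], [1, 0]]
... * rho(a^-1) = [[-3, 1], [-1, 0]]  ->  [[-14, 5], [-3, 1]]
... * rho(a^-1) = [[-3, 1], [-1, 0]]  ->  [[37, -14], [8, -3]]
... * rho(b^-1) = [[-1, -2], [0, -1]]  ->  [[-37, -60], [-8, -13]]
... * rho(a^-1) = [[-3, 1], [-1, 0]]  ->  [[171, -37], [37, -8]]
... * rho(b) = [[-1, 2], [0, -1]]  ->  [[-171, 379], [-37, 82]]
... * rho(a^-1) = [[-3, 1], [-1, 0]]  ->  [[134, -171], [29, -37]]
... * rho(a^-1) = [[-3, 1], [-1, 0]]  ->  [[-231, 134], [-50, 29]]
... * rho(b) = [[-1, 2], [0, -1]]  ->  [[231, -596], [50, -129]]
... * rho(a) = [[0, -1], [1, -3]]  ->  [[-596, 1557], [-129, 337]]
... * rho(b^-1) = [[-1, -2], [0, -1]]  ->  [[596, -365], [129, -79]]
... * rho(a^-1) = [[-3, 1], [-1, 0]]  ->  [[-1423, 596], [-308, 129]]
... * rho(b^-1) = [[-1, -2], [0, -1]]  ->  [[1423, 2250], [308, 487]]
... * rho(a^-1) = [[-3, 1], [-1, 0]]  ->  [[-6519, 1423], [-1411, 308]]
... * rho(a^-1) = [[-3, 1], [-1, 0]]  ->  [[18134, -6519], [3925, -1411]]
tr = 18134 + -1411 = 16723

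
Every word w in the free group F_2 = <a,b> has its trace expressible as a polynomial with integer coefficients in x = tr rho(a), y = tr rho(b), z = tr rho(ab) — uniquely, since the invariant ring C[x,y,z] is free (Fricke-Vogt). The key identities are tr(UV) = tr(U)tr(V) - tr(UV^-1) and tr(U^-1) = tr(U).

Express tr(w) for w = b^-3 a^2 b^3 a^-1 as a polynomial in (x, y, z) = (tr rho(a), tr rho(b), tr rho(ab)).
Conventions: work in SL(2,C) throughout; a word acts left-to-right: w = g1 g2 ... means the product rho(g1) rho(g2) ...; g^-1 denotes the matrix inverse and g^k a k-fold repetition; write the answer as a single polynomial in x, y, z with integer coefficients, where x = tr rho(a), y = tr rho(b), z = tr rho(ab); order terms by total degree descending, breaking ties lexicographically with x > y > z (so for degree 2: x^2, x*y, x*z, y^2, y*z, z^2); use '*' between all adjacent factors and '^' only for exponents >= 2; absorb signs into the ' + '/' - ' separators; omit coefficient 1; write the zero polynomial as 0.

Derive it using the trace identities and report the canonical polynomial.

trace(a^2) = trace(a) * trace(a) - trace(1) = x^2 - 2
trace(a^2 b) = trace(a) * trace(b a) - trace(b) = x*z - y
trace(b^2 a^2) = trace(b) * trace(a^2 b) - trace(a^2) = x*y*z - x^2 - y^2 + 2
trace(b^2 a) = trace(b) * trace(a b) - trace(a) = y*z - x
trace(b a^3 b) = trace(a) * trace(b^2 a^2) - trace(b^2 a) = x^2*y*z - x^3 - x*y^2 - y*z + 3*x
trace(b a^3) = trace(a) * trace(b a^2) - trace(b a) = x^2*z - x*y - z
trace(a^2 b^3 a) = trace(b) * trace(b a^3 b) - trace(b a^3) = x^2*y^2*z - x^3*y - x*y^3 - x^2*z - y^2*z + 4*x*y + z
trace(a b a b) = trace(b a) * trace(b a) - trace(1) = z^2 - 2
trace(b^2 a b a) = trace(b) * trace(a b a b) - trace(a b a) = y*z^2 - x*z - y
trace(b^2 a b) = trace(b) * trace(b a b) - trace(b a) = y^2*z - x*y - z
trace(a b a^2 b^2) = trace(a) * trace(b^2 a b a) - trace(b^2 a b) = x*y*z^2 - x^2*z - y^2*z + z
trace(a b a^2 b) = trace(a) * trace(b a b a) - trace(b a b) = x*z^2 - y*z - x
trace(a^2 b^3 a b) = trace(b) * trace(a b a^2 b^2) - trace(a b a^2 b) = x*y^2*z^2 - x^2*y*z - y^3*z - x*z^2 + 2*y*z + x
trace(b^-1 a^2 b^3 a) = trace(a^2 b^3 a) * trace(b) - trace(a^2 b^3 a b) = x^2*y^3*z - x^3*y^2 - x*y^4 - x*y^2*z^2 + 4*x*y^2 + x*z^2 - y*z - x
trace(a^2 b^3 a b^-2) = trace(b^-1 a^2 b^3 a) * trace(b) - trace(b^-1 a^2 b^3 a b) = x^2*y^4*z - x^3*y^3 - x*y^5 - x*y^3*z^2 - x^2*y^2*z + x^3*y + 5*x*y^3 + x*y*z^2 + x^2*z - 5*x*y - z
trace(b^-3 a^2 b^3 a) = trace(a^2 b^3 a b^-2) * trace(b) - trace(a^2 b^3 a b^-1) = x^2*y^5*z - x^3*y^4 - x*y^6 - x*y^4*z^2 - 2*x^2*y^3*z + 2*x^3*y^2 + 6*x*y^4 + 2*x*y^2*z^2 + x^2*y*z - 9*x*y^2 - x*z^2 + x
trace(b^-3 a^2 b^3 a^-1) = trace(b^-3 a^2 b^3) * trace(a) - trace(b^-3 a^2 b^3 a) = -x^2*y^5*z + x^3*y^4 + x*y^6 + x*y^4*z^2 + 2*x^2*y^3*z - 2*x^3*y^2 - 6*x*y^4 - 2*x*y^2*z^2 - x^2*y*z + x^3 + 9*x*y^2 + x*z^2 - 3*x

-x^2*y^5*z + x^3*y^4 + x*y^6 + x*y^4*z^2 + 2*x^2*y^3*z - 2*x^3*y^2 - 6*x*y^4 - 2*x*y^2*z^2 - x^2*y*z + x^3 + 9*x*y^2 + x*z^2 - 3*x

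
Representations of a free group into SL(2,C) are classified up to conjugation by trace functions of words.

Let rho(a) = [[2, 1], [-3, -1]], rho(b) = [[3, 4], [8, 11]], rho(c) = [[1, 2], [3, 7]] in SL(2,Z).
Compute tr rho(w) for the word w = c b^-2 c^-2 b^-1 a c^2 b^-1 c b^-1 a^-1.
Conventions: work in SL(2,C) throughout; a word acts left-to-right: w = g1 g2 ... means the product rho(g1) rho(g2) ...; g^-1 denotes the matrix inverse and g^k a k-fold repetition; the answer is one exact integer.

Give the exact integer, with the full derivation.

rho(c) = [[1, 2], [3, 7]]
... * rho(b^-1) = [[11, -4], [-8, 3]]  ->  [[-5, 2], [-23, 9]]
... * rho(b^-1) = [[11, -4], [-8, 3]]  ->  [[-71, 26], [-325, 119]]
... * rho(c^-1) = [[7, -2], [-3, 1]]  ->  [[-575, 168], [-2632, 769]]
... * rho(c^-1) = [[7, -2], [-3, 1]]  ->  [[-4529, 1318], [-20731, 6033]]
... * rho(b^-1) = [[11, -4], [-8, 3]]  ->  [[-60363, 22070], [-276305, 101023]]
... * rho(a) = [[2, 1], [-3, -1]]  ->  [[-186936, -82433], [-855679, -377328]]
... * rho(c) = [[1, 2], [3, 7]]  ->  [[-434235, -950903], [-1987663, -4352654]]
... * rho(c) = [[1, 2], [3, 7]]  ->  [[-3286944, -7524791], [-15045625, -34443904]]
... * rho(b^-1) = [[11, -4], [-8, 3]]  ->  [[24041944, -9426597], [110049357, -43149212]]
... * rho(c) = [[1, 2], [3, 7]]  ->  [[-4237847, -17902291], [-19398279, -81945770]]
... * rho(b^-1) = [[11, -4], [-8, 3]]  ->  [[96602011, -36755485], [442185091, -168244194]]
... * rho(a^-1) = [[-1, -1], [3, 2]]  ->  [[-206868466, -170112981], [-946917673, -778673479]]
tr = -206868466 + -778673479 = -985541945

-985541945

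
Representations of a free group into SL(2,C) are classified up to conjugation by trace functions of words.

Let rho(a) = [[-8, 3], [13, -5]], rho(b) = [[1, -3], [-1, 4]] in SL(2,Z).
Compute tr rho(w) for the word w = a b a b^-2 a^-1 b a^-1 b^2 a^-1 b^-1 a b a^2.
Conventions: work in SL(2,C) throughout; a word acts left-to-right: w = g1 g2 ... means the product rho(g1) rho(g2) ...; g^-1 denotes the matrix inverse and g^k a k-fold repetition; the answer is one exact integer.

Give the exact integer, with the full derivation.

-437718163102

rho(a) = [[-8, 3], [13, -5]]
... * rho(b) = [[1, -3], [-1, 4]]  ->  [[-11, 36], [18, -59]]
... * rho(a) = [[-8, 3], [13, -5]]  ->  [[556, -213], [-911, 349]]
... * rho(b^-1) = [[4, 3], [1, 1]]  ->  [[2011, 1455], [-3295, -2384]]
... * rho(b^-1) = [[4, 3], [1, 1]]  ->  [[9499, 7488], [-15564, -12269]]
... * rho(a^-1) = [[-5, -3], [-13, -8]]  ->  [[-144839, -88401], [237317, 144844]]
... * rho(b) = [[1, -3], [-1, 4]]  ->  [[-56438, 80913], [92473, -132575]]
... * rho(a^-1) = [[-5, -3], [-13, -8]]  ->  [[-769679, -477990], [1261110, 783181]]
... * rho(b) = [[1, -3], [-1, 4]]  ->  [[-291689, 397077], [477929, -650606]]
... * rho(b) = [[1, -3], [-1, 4]]  ->  [[-688766, 2463375], [1128535, -4036211]]
... * rho(a^-1) = [[-5, -3], [-13, -8]]  ->  [[-28580045, -17640702], [46828068, 28904083]]
... * rho(b^-1) = [[4, 3], [1, 1]]  ->  [[-131960882, -103380837], [216216355, 169388287]]
... * rho(a) = [[-8, 3], [13, -5]]  ->  [[-288263825, 121021539], [472316891, -198292370]]
... * rho(b) = [[1, -3], [-1, 4]]  ->  [[-409285364, 1348877631], [670609261, -2210120153]]
... * rho(a) = [[-8, 3], [13, -5]]  ->  [[20809692115, -7972244247], [-34096436077, 13062428548]]
... * rho(a) = [[-8, 3], [13, -5]]  ->  [[-270116712131, 102290297580], [442583059740, -167601450971]]
tr = -270116712131 + -167601450971 = -437718163102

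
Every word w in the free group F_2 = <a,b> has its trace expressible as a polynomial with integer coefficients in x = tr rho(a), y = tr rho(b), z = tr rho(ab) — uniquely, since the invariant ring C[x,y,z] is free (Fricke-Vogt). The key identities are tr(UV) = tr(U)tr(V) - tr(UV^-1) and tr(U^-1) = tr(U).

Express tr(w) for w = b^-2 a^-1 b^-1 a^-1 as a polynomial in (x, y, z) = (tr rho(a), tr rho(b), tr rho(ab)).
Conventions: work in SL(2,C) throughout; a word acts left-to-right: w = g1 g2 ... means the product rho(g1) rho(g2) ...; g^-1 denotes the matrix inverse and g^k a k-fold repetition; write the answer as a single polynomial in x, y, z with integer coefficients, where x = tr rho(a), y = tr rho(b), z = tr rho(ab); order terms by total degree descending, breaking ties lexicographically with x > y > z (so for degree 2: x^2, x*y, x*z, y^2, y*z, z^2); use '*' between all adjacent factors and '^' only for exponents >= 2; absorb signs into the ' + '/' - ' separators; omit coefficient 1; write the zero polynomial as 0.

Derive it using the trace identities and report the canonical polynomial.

y*z^2 - x*z - y

tr(b^-1) = tr(b) = y
so tr(b^-2) = tr(b^-1) * tr(b) - tr(1) = y^2 - 2
tr(b^-3) = tr(b^-2) * tr(b) - tr(b^-1) = y^3 - 3*y
tr(a b^-1) = tr(a) * tr(b) - tr(a b) = x*y - z
tr(a b^-2) = tr(a b^-1) * tr(b) - tr(a) = x*y^2 - y*z - x
tr(b^-3 a) = tr(a b^-2) * tr(b) - tr(a b^-1) = x*y^3 - y^2*z - 2*x*y + z
tr(b^-1 a^-1 b^-2) = tr(b^-3) * tr(a) - tr(b^-3 a) = y^2*z - x*y - z
reduce: tr(a b a) = tr(a) * tr(b a) - tr(b) = x*z - y
tr(a b a b) = tr(b a) * tr(b a) - tr(1) = z^2 - 2
so tr(b a b^-1 a) = tr(a b a) * tr(b) - tr(a b a b) = x*y*z - y^2 - z^2 + 2
so tr(a b^-1 a^-1 b) = tr(b a b^-1) * tr(a) - tr(b a b^-1 a) = -x*y*z + x^2 + y^2 + z^2 - 2
tr(b^-1 a b^-1 a^-1) = tr(a b^-1 a^-1) * tr(b) - tr(a b^-1 a^-1 b) = x*y*z - x^2 - z^2 + 2
tr(b^-1 a^-1 b^-2 a) = tr(b^-1 a b^-1 a^-1) * tr(b) - tr(b^-1 a b^-1 a^-1 b) = x*y^2*z - x^2*y - y*z^2 + y
so tr(b^-2 a^-1 b^-1 a^-1) = tr(b^-1 a^-1 b^-2) * tr(a) - tr(b^-1 a^-1 b^-2 a) = y*z^2 - x*z - y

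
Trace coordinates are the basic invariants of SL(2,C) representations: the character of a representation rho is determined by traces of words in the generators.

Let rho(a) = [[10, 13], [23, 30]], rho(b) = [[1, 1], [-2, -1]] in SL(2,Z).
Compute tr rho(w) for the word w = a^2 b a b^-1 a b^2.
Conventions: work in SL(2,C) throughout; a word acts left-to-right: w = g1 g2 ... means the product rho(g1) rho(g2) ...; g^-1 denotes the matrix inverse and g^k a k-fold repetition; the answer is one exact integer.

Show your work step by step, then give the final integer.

844273

rho(a) = [[10, 13], [23, 30]]
... * rho(a) = [[10, 13], [23, 30]]  ->  [[399, 520], [920, 1199]]
... * rho(b) = [[1, 1], [-2, -1]]  ->  [[-641, -121], [-1478, -279]]
... * rho(a) = [[10, 13], [23, 30]]  ->  [[-9193, -11963], [-21197, -27584]]
... * rho(b^-1) = [[-1, -1], [2, 1]]  ->  [[-14733, -2770], [-33971, -6387]]
... * rho(a) = [[10, 13], [23, 30]]  ->  [[-211040, -274629], [-486611, -633233]]
... * rho(b) = [[1, 1], [-2, -1]]  ->  [[338218, 63589], [779855, 146622]]
... * rho(b) = [[1, 1], [-2, -1]]  ->  [[211040, 274629], [486611, 633233]]
tr = 211040 + 633233 = 844273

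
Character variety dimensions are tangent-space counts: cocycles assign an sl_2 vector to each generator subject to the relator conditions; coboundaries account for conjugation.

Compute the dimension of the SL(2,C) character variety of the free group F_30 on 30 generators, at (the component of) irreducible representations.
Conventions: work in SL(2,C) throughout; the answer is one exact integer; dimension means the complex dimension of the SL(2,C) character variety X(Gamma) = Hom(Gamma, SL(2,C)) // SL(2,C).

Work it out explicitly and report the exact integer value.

87

Gamma = F_30 has 30 generators and no relators.
A cocycle picks one sl_2 vector per generator freely, giving dim Z^1 = 3*30 = 90.
At an irreducible rho the centralizer of the image in sl_2 is 0, so the coboundary map sl_2 -> Z^1 is injective: dim B^1 = 3.
dim H^1 = 90 - 3 = 87, which is dim X.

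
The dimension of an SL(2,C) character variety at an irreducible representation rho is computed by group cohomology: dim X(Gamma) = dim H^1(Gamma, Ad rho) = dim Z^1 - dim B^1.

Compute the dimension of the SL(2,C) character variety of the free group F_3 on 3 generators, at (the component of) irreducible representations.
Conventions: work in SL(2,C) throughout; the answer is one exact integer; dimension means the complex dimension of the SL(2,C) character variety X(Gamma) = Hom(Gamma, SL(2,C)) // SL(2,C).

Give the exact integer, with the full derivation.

The free group F_3: 3 generators, no relators.
Z^1(Gamma, Ad rho) = (sl_2)^3: a cocycle is a free choice of one sl_2 vector per generator, so dim Z^1 = 3*3 = 9.
At an irreducible rho the centralizer of the image in sl_2 is 0, so the coboundary map sl_2 -> Z^1 is injective: dim B^1 = 3.
Therefore dim X = 9 - 3 = 6.

6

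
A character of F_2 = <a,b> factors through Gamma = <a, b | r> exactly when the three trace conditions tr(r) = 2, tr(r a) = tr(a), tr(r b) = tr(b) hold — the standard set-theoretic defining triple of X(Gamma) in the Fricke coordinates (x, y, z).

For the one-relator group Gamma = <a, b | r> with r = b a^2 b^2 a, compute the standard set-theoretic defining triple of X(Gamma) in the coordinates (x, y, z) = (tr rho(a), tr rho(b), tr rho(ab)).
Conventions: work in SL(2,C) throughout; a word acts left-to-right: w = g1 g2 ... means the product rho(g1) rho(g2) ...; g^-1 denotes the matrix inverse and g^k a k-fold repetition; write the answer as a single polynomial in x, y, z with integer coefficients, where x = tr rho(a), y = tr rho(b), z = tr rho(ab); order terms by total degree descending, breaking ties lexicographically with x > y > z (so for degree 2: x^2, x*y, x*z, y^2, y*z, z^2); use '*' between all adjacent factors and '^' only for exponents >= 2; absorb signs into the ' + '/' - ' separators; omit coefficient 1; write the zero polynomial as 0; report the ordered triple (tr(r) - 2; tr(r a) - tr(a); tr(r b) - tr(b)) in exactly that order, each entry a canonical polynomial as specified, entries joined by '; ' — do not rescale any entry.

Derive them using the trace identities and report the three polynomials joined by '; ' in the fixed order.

apply: trace(a b a b) = trace(b a) * trace(b a) - trace(1)  (split on b) = z^2 - 2
apply: trace(a b a) = trace(a) * trace(b a) - trace(b)  (reduce the a square) = x*z - y
trace(b^2 a b a) = trace(b) * trace(a b a b) - trace(a b a)  (reduce the b square) = y*z^2 - x*z - y
trace(b a b) = trace(b) * trace(a b) - trace(a)  (reduce the b square) = y*z - x
trace(b^2 a b) = trace(b) * trace(b a b) - trace(b a)  (reduce the b square) = y^2*z - x*y - z
use: trace(b a^2 b^2 a) = trace(a) * trace(b^2 a b a) - trace(b^2 a b)  (reduce the a square) = x*y*z^2 - x^2*z - y^2*z + z
apply: trace(b^2 a^2 b a) = trace(a) * trace(b a b^2 a) - trace(b a b^2) = x*y*z^2 - x^2*z - y^2*z + z
trace(b^2) = trace(b) * trace(b) - trace(1) = y^2 - 2
trace(b a^2 b) = trace(a) * trace(b^2 a) - trace(b^2) = x*y*z - x^2 - y^2 + 2
trace(b^2 a^2 b) = trace(b) * trace(b a^2 b) - trace(b a^2) = x*y^2*z - x^2*y - y^3 - x*z + 3*y
apply: trace(b a^2 b^2 a^2) = trace(a) * trace(b^2 a^2 b a) - trace(b^2 a^2 b) = x^2*y*z^2 - x^3*z - 2*x*y^2*z + x^2*y + y^3 + 2*x*z - 3*y
trace(b^2 a b^2 a) = trace(b) * trace(a b^2 a b) - trace(a b^2 a)   [square of b] = y^2*z^2 - 2*x*y*z + x^2 - 2
trace(b^2 a b^2) = trace(b) * trace(b^2 a b) - trace(b^2 a)   [square of b] = y^3*z - x*y^2 - 2*y*z + x
use: trace(b a^2 b^2 a b) = trace(a) * trace(b^2 a b^2 a) - trace(b^2 a b^2)   [square of a] = x*y^2*z^2 - 2*x^2*y*z - y^3*z + x^3 + x*y^2 + 2*y*z - 3*x
assemble the triple (trace(r) - 2; trace(r a) - x; trace(r b) - y)

x*y*z^2 - x^2*z - y^2*z + z - 2; x^2*y*z^2 - x^3*z - 2*x*y^2*z + x^2*y + y^3 + 2*x*z - x - 3*y; x*y^2*z^2 - 2*x^2*y*z - y^3*z + x^3 + x*y^2 + 2*y*z - 3*x - y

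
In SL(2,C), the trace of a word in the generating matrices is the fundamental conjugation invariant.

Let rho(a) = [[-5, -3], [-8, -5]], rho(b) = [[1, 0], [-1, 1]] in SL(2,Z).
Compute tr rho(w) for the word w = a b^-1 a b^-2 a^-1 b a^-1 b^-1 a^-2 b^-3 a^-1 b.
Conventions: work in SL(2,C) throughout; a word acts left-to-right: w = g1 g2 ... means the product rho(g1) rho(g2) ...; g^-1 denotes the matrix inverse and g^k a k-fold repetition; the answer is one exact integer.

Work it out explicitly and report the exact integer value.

-122173

rho(a) = [[-5, -3], [-8, -5]]
... * rho(b^-1) = [[1, 0], [1, 1]]  ->  [[-8, -3], [-13, -5]]
... * rho(a) = [[-5, -3], [-8, -5]]  ->  [[64, 39], [105, 64]]
... * rho(b^-1) = [[1, 0], [1, 1]]  ->  [[103, 39], [169, 64]]
... * rho(b^-1) = [[1, 0], [1, 1]]  ->  [[142, 39], [233, 64]]
... * rho(a^-1) = [[-5, 3], [8, -5]]  ->  [[-398, 231], [-653, 379]]
... * rho(b) = [[1, 0], [-1, 1]]  ->  [[-629, 231], [-1032, 379]]
... * rho(a^-1) = [[-5, 3], [8, -5]]  ->  [[4993, -3042], [8192, -4991]]
... * rho(b^-1) = [[1, 0], [1, 1]]  ->  [[1951, -3042], [3201, -4991]]
... * rho(a^-1) = [[-5, 3], [8, -5]]  ->  [[-34091, 21063], [-55933, 34558]]
... * rho(a^-1) = [[-5, 3], [8, -5]]  ->  [[338959, -207588], [556129, -340589]]
... * rho(b^-1) = [[1, 0], [1, 1]]  ->  [[131371, -207588], [215540, -340589]]
... * rho(b^-1) = [[1, 0], [1, 1]]  ->  [[-76217, -207588], [-125049, -340589]]
... * rho(b^-1) = [[1, 0], [1, 1]]  ->  [[-283805, -207588], [-465638, -340589]]
... * rho(a^-1) = [[-5, 3], [8, -5]]  ->  [[-241679, 186525], [-396522, 306031]]
... * rho(b) = [[1, 0], [-1, 1]]  ->  [[-428204, 186525], [-702553, 306031]]
tr = -428204 + 306031 = -122173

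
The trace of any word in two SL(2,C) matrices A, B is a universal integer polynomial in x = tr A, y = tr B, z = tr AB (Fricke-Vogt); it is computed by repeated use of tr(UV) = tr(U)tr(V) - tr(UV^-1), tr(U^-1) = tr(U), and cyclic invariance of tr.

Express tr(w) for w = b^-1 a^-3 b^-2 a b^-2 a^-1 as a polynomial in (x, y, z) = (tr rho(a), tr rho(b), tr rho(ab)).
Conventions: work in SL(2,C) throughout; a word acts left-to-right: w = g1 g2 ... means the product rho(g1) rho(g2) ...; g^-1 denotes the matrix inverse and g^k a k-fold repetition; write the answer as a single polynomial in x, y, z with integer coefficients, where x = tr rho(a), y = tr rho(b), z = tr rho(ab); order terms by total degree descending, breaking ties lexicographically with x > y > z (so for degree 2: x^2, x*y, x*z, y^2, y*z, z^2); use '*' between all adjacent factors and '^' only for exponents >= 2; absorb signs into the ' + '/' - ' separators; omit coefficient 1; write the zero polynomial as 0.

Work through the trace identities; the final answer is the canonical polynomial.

x^3*y^3*z^2 - x^4*y^2*z - x^2*y^4*z - x^2*y^2*z^3 + 3*x^2*y^2*z + y^2*z^3 + x^3*y + x*y^3 - x*y*z^2 + x^2*z - y^2*z - 3*x*y - z

tr(b^-1 a) = tr(a) * tr(b) - tr(a b) = x*y - z
next, tr(b^-1 a b^-1) = tr(b^-1 a) * tr(b) - tr(b^-1 a b) = x*y^2 - y*z - x
next, tr(a^2) = tr(a) * tr(a) - tr(1) = x^2 - 2
tr(a^2 b) = tr(a) * tr(b a) - tr(b) = x*z - y
tr(a b^-1 a) = tr(a^2) * tr(b) - tr(a^2 b) = x^2*y - x*z - y
tr(a b a b) = tr(a b) * tr(a b) - tr(1) = z^2 - 2
tr(a b^-1 a b) = tr(a b a) * tr(b) - tr(a b a b) = x*y*z - y^2 - z^2 + 2
and tr(b^-1 a b^-1 a) = tr(a b^-1 a) * tr(b) - tr(a b^-1 a b) = x^2*y^2 - 2*x*y*z + z^2 - 2
next, tr(b^-1 a b^-1 a^-1) = tr(b^-1 a b^-1) * tr(a) - tr(b^-1 a b^-1 a) = x*y*z - x^2 - z^2 + 2
tr(a^-2 b^-1 a b^-1) = tr(b^-1 a b^-1 a^-1) * tr(a) - tr(b^-1 a b^-1) = x^2*y*z - x^3 - x*y^2 - x*z^2 + y*z + 3*x
and tr(a^-1 b^-1 a b^-2 a^-1) = tr(a^-2 b^-1 a b^-1) * tr(b) - tr(a^-2 b^-1 a) = x^2*y^2*z - x^3*y - x*y^3 - x*y*z^2 + y^2*z + 3*x*y - z
tr(b^-2) = tr(b^-1) * tr(b) - tr(1) = y^2 - 2
tr(a b a^2) = tr(a) * tr(a b a) - tr(a b) = x^2*z - x*y - z
next, tr(b a b) = tr(b) * tr(a b) - tr(a) = y*z - x
and tr(a b a^2 b) = tr(a) * tr(b a b a) - tr(b a b) = x*z^2 - y*z - x
tr(a b a^2 b^-1) = tr(a b a^2) * tr(b) - tr(a b a^2 b) = x^2*y*z - x*y^2 - x*z^2 + x
tr(b a^2 b^-2 a) = tr(a b a^2 b^-1) * tr(b) - tr(a b a^2) = x^2*y^2*z - x*y^3 - x*y*z^2 - x^2*z + 2*x*y + z
next, tr(a b^-2 a^-1 b a) = tr(b a^2 b^-2) * tr(a) - tr(b a^2 b^-2 a) = -x^2*y^2*z + x^3*y + x*y^3 + x*y*z^2 - 3*x*y - z
tr(a b a b a b) = tr(b a) * tr(b a b a) - tr(b^-1 a^-1) = z^3 - 3*z
tr(a b a b a b^-1) = tr(a b a b a) * tr(b) - tr(a b a b a b) = x*y*z^2 - y^2*z - z^3 - x*y + 3*z
tr(b a b a b^-2 a) = tr(a b a b a b^-1) * tr(b) - tr(a b a b a) = x*y^2*z^2 - y^3*z - y*z^3 - x*y^2 - x*z^2 + 4*y*z + x
and tr(a b^-2 a^-1 b a b) = tr(b a b a b^-2) * tr(a) - tr(b a b a b^-2 a) = -x*y^2*z^2 + x^2*y*z + y^3*z + y*z^3 - 4*y*z + x
tr(b^-1 a b^-2 a^-1 b a) = tr(a b^-2 a^-1 b a) * tr(b) - tr(a b^-2 a^-1 b a b) = -x^2*y^3*z + x^3*y^2 + x*y^4 + 2*x*y^2*z^2 - x^2*y*z - y^3*z - y*z^3 - 3*x*y^2 + 3*y*z - x
tr(a^-1 b^-1 a b^-2 a^-1 b) = tr(b^-1 a b^-2 a^-1 b) * tr(a) - tr(b^-1 a b^-2 a^-1 b a) = x^2*y^3*z - x^3*y^2 - x*y^4 - 2*x*y^2*z^2 + x^2*y*z + y^3*z + y*z^3 + 4*x*y^2 - 3*y*z - x
tr(a^-1 b^-1 a b^-2 a^-1 b^-1) = tr(a^-1 b^-1 a b^-2 a^-1) * tr(b) - tr(a^-1 b^-1 a b^-2 a^-1 b) = x*y^2*z^2 - x^2*y*z - y*z^3 - x*y^2 + 2*y*z + x
tr(a b^-3) = tr(b^-1 a b^-1) * tr(b) - tr(b^-1 a) = x*y^3 - y^2*z - 2*x*y + z
and tr(b^-2 a b^-2) = tr(a b^-3) * tr(b) - tr(a b^-2) = x*y^4 - y^3*z - 3*x*y^2 + 2*y*z + x
tr(a b^-2 a b^-1) = tr(a b^-1 a b^-1) * tr(b) - tr(a b^-1 a) = x^2*y^3 - 2*x*y^2*z - x^2*y + y*z^2 + x*z - y
and tr(a b^-2 a) = tr(b^-1 a^2) * tr(b) - tr(b^-1 a^2 b) = x^2*y^2 - x*y*z - x^2 - y^2 + 2
tr(b^-2 a b^-2 a) = tr(a b^-2 a b^-1) * tr(b) - tr(a b^-2 a) = x^2*y^4 - 2*x*y^3*z - 2*x^2*y^2 + y^2*z^2 + 2*x*y*z + x^2 - 2
next, tr(b^-1 a b^-2 a^-1 b^-1) = tr(b^-2 a b^-2) * tr(a) - tr(b^-2 a b^-2 a) = x*y^3*z - x^2*y^2 - y^2*z^2 + 2
and tr(a^-1 b^-1 a b^-2 a^-1 b^-1 a^-1) = tr(a^-1 b^-1 a b^-2 a^-1 b^-1) * tr(a) - tr(a^-1 b^-1 a b^-2 a^-1 b^-1 a) = x^2*y^2*z^2 - x^3*y*z - x*y^3*z - x*y*z^3 + y^2*z^2 + 2*x*y*z + x^2 - 2
and tr(a b^-2 a^-1 b^-1 a^-3 b^-1) = tr(a^-1 b^-1 a b^-2 a^-1 b^-1 a^-1) * tr(a) - tr(a^-1 b^-1 a b^-2 a^-1 b^-1) = x^3*y^2*z^2 - x^4*y*z - x^2*y^3*z - x^2*y*z^3 + 3*x^2*y*z + y*z^3 + x^3 + x*y^2 - 2*y*z - 3*x
next, tr(a^-2 b^-2) = tr(a^-1 b^-2) * tr(a) - tr(a^-1 b^-2 a) = x*y*z - x^2 - y^2 + 2
tr(b^-1 a^-2 b^-2) = tr(a^-2 b^-2) * tr(b) - tr(a^-2 b^-1) = x*y^2*z - x^2*y - y^3 - x*z + 3*y
next, tr(b^-2 a b^-1 a^-1) = tr(a b^-1 a^-1 b^-1) * tr(b) - tr(a b^-1 a^-1) = x*y^2*z - x^2*y - y*z^2 + y
tr(b^-1 a^-2 b^-2 a) = tr(b^-2 a b^-1 a^-1) * tr(a) - tr(b^-2 a b^-1) = x^2*y^2*z - x^3*y - x*y^3 - x*y*z^2 + y^2*z + 3*x*y - z
next, tr(b^-2 a^-1 b^-1 a^-2) = tr(b^-1 a^-2 b^-2) * tr(a) - tr(b^-1 a^-2 b^-2 a) = x*y*z^2 - x^2*z - y^2*z + z
tr(b^-1 a^-3 b^-2 a b^-2 a^-1) = tr(a b^-2 a^-1 b^-1 a^-3 b^-1) * tr(b) - tr(a b^-2 a^-1 b^-1 a^-3) = x^3*y^3*z^2 - x^4*y^2*z - x^2*y^4*z - x^2*y^2*z^3 + 3*x^2*y^2*z + y^2*z^3 + x^3*y + x*y^3 - x*y*z^2 + x^2*z - y^2*z - 3*x*y - z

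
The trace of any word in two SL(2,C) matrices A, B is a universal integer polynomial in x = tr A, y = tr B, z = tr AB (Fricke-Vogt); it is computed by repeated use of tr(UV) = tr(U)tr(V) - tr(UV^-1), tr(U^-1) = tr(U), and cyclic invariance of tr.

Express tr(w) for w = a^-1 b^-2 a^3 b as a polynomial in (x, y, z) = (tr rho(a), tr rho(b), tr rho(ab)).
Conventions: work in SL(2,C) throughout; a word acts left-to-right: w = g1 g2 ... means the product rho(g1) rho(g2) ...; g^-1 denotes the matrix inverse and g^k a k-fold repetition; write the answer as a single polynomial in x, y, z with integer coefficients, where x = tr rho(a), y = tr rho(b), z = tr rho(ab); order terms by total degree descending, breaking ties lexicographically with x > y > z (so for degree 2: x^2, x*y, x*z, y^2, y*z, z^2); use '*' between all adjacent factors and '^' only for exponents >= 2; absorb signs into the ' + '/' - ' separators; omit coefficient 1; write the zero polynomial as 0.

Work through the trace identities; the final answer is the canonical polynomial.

-x^3*y^2*z + x^4*y + x^2*y^3 + x^2*y*z^2 + x*y^2*z - 4*x^2*y - y^3 - y*z^2 - x*z + 3*y

tr(a^2) = tr(a) tr(a) - tr(1) = x^2 - 2
tr(a^3) = tr(a) tr(a^2) - tr(a) = x^3 - 3*x
tr(a b a) = tr(a) tr(b a) - tr(b) = x*z - y
tr(b a^3) = tr(a) tr(a b a) - tr(a b) = x^2*z - x*y - z
tr(a^3 b a) = tr(a) tr(b a^3) - tr(b a^2) = x^3*z - x^2*y - 2*x*z + y
tr(b a b a) = tr(b a) tr(b a) - tr(1) = z^2 - 2
tr(b a b) = tr(b) tr(a b) - tr(a) = y*z - x
tr(b a b a^2) = tr(a) tr(b a b a) - tr(b a b) = x*z^2 - y*z - x
tr(a^3 b a b) = tr(a) tr(b a b a^2) - tr(b a b a) = x^2*z^2 - x*y*z - x^2 - z^2 + 2
tr(b^-1 a^3 b a) = tr(a^3 b a) tr(b) - tr(a^3 b a b) = x^3*y*z - x^2*y^2 - x^2*z^2 - x*y*z + x^2 + y^2 + z^2 - 2
tr(a^3 b a^-1 b^-1) = tr(b^-1 a^3 b) tr(a) - tr(b^-1 a^3 b a) = -x^3*y*z + x^4 + x^2*y^2 + x^2*z^2 + x*y*z - 4*x^2 - y^2 - z^2 + 2
tr(a^-1 b^-2 a^3 b) = tr(a^3 b a^-1 b^-1) tr(b) - tr(a^3 b a^-1) = -x^3*y^2*z + x^4*y + x^2*y^3 + x^2*y*z^2 + x*y^2*z - 4*x^2*y - y^3 - y*z^2 - x*z + 3*y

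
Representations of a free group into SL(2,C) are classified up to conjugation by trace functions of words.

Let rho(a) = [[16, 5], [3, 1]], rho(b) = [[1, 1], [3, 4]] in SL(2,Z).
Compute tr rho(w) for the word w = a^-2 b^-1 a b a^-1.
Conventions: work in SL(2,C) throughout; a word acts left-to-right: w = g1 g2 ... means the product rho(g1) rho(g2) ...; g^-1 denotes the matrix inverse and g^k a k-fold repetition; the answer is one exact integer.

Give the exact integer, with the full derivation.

-424801

rho(a^-1) = [[1, -5], [-3, 16]]
... * rho(a^-1) = [[1, -5], [-3, 16]]  ->  [[16, -85], [-51, 271]]
... * rho(b^-1) = [[4, -1], [-3, 1]]  ->  [[319, -101], [-1017, 322]]
... * rho(a) = [[16, 5], [3, 1]]  ->  [[4801, 1494], [-15306, -4763]]
... * rho(b) = [[1, 1], [3, 4]]  ->  [[9283, 10777], [-29595, -34358]]
... * rho(a^-1) = [[1, -5], [-3, 16]]  ->  [[-23048, 126017], [73479, -401753]]
tr = -23048 + -401753 = -424801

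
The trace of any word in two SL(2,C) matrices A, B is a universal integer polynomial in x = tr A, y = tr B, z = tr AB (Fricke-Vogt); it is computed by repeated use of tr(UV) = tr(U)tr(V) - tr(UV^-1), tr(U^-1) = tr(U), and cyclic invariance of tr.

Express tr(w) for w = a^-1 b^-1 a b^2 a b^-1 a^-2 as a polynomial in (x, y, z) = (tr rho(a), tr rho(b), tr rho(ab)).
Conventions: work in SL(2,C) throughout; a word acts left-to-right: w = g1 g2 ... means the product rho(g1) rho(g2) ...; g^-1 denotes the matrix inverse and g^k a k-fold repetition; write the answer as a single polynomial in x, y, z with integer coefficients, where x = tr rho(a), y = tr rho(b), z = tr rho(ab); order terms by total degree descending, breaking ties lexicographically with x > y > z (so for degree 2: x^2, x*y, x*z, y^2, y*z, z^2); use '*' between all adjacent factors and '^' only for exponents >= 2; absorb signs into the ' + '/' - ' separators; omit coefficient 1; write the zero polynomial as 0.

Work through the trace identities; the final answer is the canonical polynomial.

trace(b a b) = trace(b) trace(a b) - trace(a)  (reduce the b square) = y*z - x
use: trace(b a b^2) = trace(b) trace(b a b) - trace(b a)  (reduce the b square) = y^2*z - x*y - z
apply: trace(a b a b) = trace(a b) trace(a b) - trace(1)  (split on a) = z^2 - 2
trace(a b a) = trace(a) trace(b a) - trace(b)  (reduce the a square) = x*z - y
trace(a b^2 a b) = trace(b) trace(a b a b) - trace(a b a)  (reduce the b square) = y*z^2 - x*z - y
trace(a^2) = trace(a) trace(a) - trace(1)  (reduce the a square) = x^2 - 2
apply: trace(a b^2 a) = trace(b) trace(a^2 b) - trace(a^2)  (reduce the b square) = x*y*z - x^2 - y^2 + 2
apply: trace(b a b^2 a b) = trace(b) trace(a b^2 a b) - trace(a b^2 a)  (reduce the b square) = y^2*z^2 - 2*x*y*z + x^2 - 2
apply: trace(a b a b a b) = trace(a b) trace(a b a b) - trace(a^-1 b^-1)  (split on a) = z^3 - 3*z
apply: trace(a b a b a) = trace(a) trace(b a b a) - trace(b a b)  (reduce the a square) = x*z^2 - y*z - x
apply: trace(b a b^2 a b a) = trace(b) trace(a b a b a b) - trace(a b a b a)  (reduce the b square) = y*z^3 - x*z^2 - 2*y*z + x
trace(a^-1 b a b^2 a b) = trace(b a b^2 a b) trace(a) - trace(b a b^2 a b a)  (eliminate a^-1) = x*y^2*z^2 - 2*x^2*y*z - y*z^3 + x^3 + x*z^2 + 2*y*z - 3*x
trace(a b^2 a b^-1 a^-1 b) = trace(a^-1 b a b^2 a) trace(b) - trace(a^-1 b a b^2 a b)  (eliminate b^-1) = -x*y^2*z^2 + 2*x^2*y*z + y^3*z + y*z^3 - x^3 - x*y^2 - x*z^2 - 3*y*z + 3*x
trace(b^-1 a b^2 a b^-1 a^-1) = trace(a b^2 a b^-1 a^-1) trace(b) - trace(a b^2 a b^-1 a^-1 b)  (eliminate b^-1) = x*y^2*z^2 - 2*x^2*y*z - y^3*z - y*z^3 + x^3 + x*y^2 + x*z^2 + 4*y*z - 3*x
trace(a b^2 a b^-1) = trace(a b^2 a) trace(b) - trace(a b^2 a b)  (eliminate b^-1) = x*y^2*z - x^2*y - y^3 - y*z^2 + x*z + 3*y
apply: trace(b^-1 a b^2 a b^-1) = trace(a b^2 a b^-1) trace(b) - trace(a b^2 a)  (eliminate b^-1) = x*y^3*z - x^2*y^2 - y^4 - y^2*z^2 + x^2 + 4*y^2 - 2
apply: trace(a^-2 b^-1 a b^2 a b^-1) = trace(b^-1 a b^2 a b^-1 a^-1) trace(a) - trace(b^-1 a b^2 a b^-1)  (eliminate a^-1) = x^2*y^2*z^2 - 2*x^3*y*z - 2*x*y^3*z - x*y*z^3 + x^4 + 2*x^2*y^2 + x^2*z^2 + y^4 + y^2*z^2 + 4*x*y*z - 4*x^2 - 4*y^2 + 2
use: trace(a^-1 b^-1 a b^2 a b^-1 a^-2) = trace(a^-2 b^-1 a b^2 a b^-1) trace(a) - trace(a^-2 b^-1 a b^2 a b^-1 a)  (eliminate a^-1) = x^3*y^2*z^2 - 2*x^4*y*z - 2*x^2*y^3*z - x^2*y*z^3 + x^5 + 2*x^3*y^2 + x^3*z^2 + x*y^4 + 6*x^2*y*z + y^3*z + y*z^3 - 5*x^3 - 5*x*y^2 - x*z^2 - 4*y*z + 5*x

x^3*y^2*z^2 - 2*x^4*y*z - 2*x^2*y^3*z - x^2*y*z^3 + x^5 + 2*x^3*y^2 + x^3*z^2 + x*y^4 + 6*x^2*y*z + y^3*z + y*z^3 - 5*x^3 - 5*x*y^2 - x*z^2 - 4*y*z + 5*x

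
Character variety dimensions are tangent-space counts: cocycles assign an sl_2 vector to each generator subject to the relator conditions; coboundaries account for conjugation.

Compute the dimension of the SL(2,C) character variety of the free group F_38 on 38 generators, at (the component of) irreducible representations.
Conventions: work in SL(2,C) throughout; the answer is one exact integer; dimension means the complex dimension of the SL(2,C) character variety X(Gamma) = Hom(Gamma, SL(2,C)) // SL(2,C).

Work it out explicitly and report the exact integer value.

The free group F_38: 38 generators, no relators.
So Z^1 = (sl_2)^38 in full: dim Z^1 = 114.
Irreducibility makes the coboundary map sl_2 -> Z^1 injective (trivial centralizer), so dim B^1 = 3.
dim H^1 = 114 - 3 = 111, which is dim X.

111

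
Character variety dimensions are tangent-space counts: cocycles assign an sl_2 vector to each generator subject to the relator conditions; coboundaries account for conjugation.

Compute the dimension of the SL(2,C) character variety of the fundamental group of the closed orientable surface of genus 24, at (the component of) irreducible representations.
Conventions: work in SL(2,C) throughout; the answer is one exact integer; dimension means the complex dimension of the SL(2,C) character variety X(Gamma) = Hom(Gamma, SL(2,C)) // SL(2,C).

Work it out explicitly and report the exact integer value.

138

pi_1 of the closed genus-24 surface has 48 generators bound by the single product-of-commutators relator.
Unconstrained cocycle data is one sl_2 vector per generator (144 dimensions), cut by the relator condition d_2(z) = 0.
H^2 = coker(d_2) is dual to H^0 = 0 at irreducible rho (Poincare duality), so d_2 is onto: dim Z^1 = 141.
Coboundaries contribute dim B^1 = 3 (injective at irreducible rho).
dim H^1 = 141 - 3 = 138 = dim X.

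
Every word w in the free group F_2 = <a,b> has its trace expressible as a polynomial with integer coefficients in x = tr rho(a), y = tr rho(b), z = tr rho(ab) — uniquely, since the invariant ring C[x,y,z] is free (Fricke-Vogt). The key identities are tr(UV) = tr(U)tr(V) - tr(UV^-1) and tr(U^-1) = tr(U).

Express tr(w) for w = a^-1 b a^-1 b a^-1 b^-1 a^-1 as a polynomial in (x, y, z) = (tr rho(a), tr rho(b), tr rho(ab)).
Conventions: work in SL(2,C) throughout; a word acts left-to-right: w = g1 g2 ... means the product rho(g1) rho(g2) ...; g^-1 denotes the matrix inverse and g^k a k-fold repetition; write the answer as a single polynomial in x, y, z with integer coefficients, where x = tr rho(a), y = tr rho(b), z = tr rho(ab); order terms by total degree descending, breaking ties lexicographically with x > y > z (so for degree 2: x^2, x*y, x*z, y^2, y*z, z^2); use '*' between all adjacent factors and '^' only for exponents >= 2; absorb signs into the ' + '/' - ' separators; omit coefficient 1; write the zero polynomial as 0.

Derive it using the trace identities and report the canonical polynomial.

tr(a^-1 b) = tr(b) * tr(a) - tr(b a)  (eliminate a^-1) = x*y - z
tr(a^-2 b) = tr(a^-1 b) * tr(a) - tr(a^-1 b a)  (eliminate a^-1) = x^2*y - x*z - y
tr(b^2) = tr(b) * tr(b) - tr(1)  (reduce the b square) = y^2 - 2
tr(b^2 a) = tr(b) * tr(a b) - tr(a)  (reduce the b square) = y*z - x
tr(a^-1 b^2) = tr(b^2) * tr(a) - tr(b^2 a)  (eliminate a^-1) = x*y^2 - y*z - x
tr(b^2 a b) = tr(b) * tr(b a b) - tr(b a)  (reduce the b square) = y^2*z - x*y - z
tr(a b a b) = tr(a b) * tr(a b) - tr(1)  (split on a) = z^2 - 2
tr(a b a) = tr(a) * tr(b a) - tr(b)  (reduce the a square) = x*z - y
tr(b^2 a b a) = tr(b) * tr(a b a b) - tr(a b a)  (reduce the b square) = y*z^2 - x*z - y
next, tr(a^-1 b^2 a b) = tr(b^2 a b) * tr(a) - tr(b^2 a b a)  (eliminate a^-1) = x*y^2*z - x^2*y - y*z^2 + y
tr(a^-2 b^2 a b) = tr(a^-1 b^2 a b) * tr(a) - tr(a^-1 b^2 a b a)  (eliminate a^-1) = x^2*y^2*z - x^3*y - x*y*z^2 - y^2*z + 2*x*y + z
and tr(b^-1 a^-2 b^2 a) = tr(a^-2 b^2 a) * tr(b) - tr(a^-2 b^2 a b)  (eliminate b^-1) = -x^2*y^2*z + x^3*y + x*y^3 + x*y*z^2 - 3*x*y - z
and tr(b a^-1 b^-1 a^-2 b) = tr(b^-1 a^-2 b^2) * tr(a) - tr(b^-1 a^-2 b^2 a)  (eliminate a^-1) = x^2*y^2*z - x*y^3 - x*y*z^2 - x^2*z + 2*x*y + z
tr(a^-1 b a b) = tr(b a b) * tr(a) - tr(b a b a)  (eliminate a^-1) = x*y*z - x^2 - z^2 + 2
tr(b a b a^-2) = tr(a^-1 b a b) * tr(a) - tr(a^-1 b a b a)  (eliminate a^-1) = x^2*y*z - x^3 - x*z^2 - y*z + 3*x
tr(a^-2 b a b a^-1) = tr(b a b a^-2) * tr(a) - tr(b a b a^-1)  (eliminate a^-1) = x^3*y*z - x^4 - x^2*z^2 - 2*x*y*z + 4*x^2 + z^2 - 2
tr(b a b^2 a^-1) = tr(b a b^2) * tr(a) - tr(b a b^2 a)  (eliminate a^-1) = x*y^2*z - x^2*y - y*z^2 + y
next, tr(b a^-2 b a b) = tr(b a b^2 a^-1) * tr(a) - tr(b a b^2)  (eliminate a^-1) = x^2*y^2*z - x^3*y - x*y*z^2 - y^2*z + 2*x*y + z
tr(b a b a b a) = tr(a b a b) * tr(a b) - tr(b a)  (split on a) = z^3 - 3*z
and tr(b a b a b a^-1) = tr(b a b a b) * tr(a) - tr(b a b a b a)  (eliminate a^-1) = x*y*z^2 - x^2*z - z^3 - x*y + 3*z
and tr(b a^-2 b a b a) = tr(b a b a b a^-1) * tr(a) - tr(b a b a b)  (eliminate a^-1) = x^2*y*z^2 - x^3*z - x*z^3 - x^2*y - y*z^2 + 4*x*z + y
next, tr(a^-2 b a b a^-1 b) = tr(b a^-2 b a b) * tr(a) - tr(b a^-2 b a b a)  (eliminate a^-1) = x^3*y^2*z - x^4*y - 2*x^2*y*z^2 + x^3*z - x*y^2*z + x*z^3 + 3*x^2*y + y*z^2 - 3*x*z - y
and tr(b a^-1 b^-1 a^-2 b a) = tr(a^-2 b a b a^-1) * tr(b) - tr(a^-2 b a b a^-1 b)  (eliminate b^-1) = x^2*y*z^2 - x^3*z - x*y^2*z - x*z^3 + x^2*y + 3*x*z - y
tr(a^-1 b a^-1 b a^-1 b^-1 a^-1) = tr(b a^-1 b^-1 a^-2 b) * tr(a) - tr(b a^-1 b^-1 a^-2 b a)  (eliminate a^-1) = x^3*y^2*z - x^2*y^3 - 2*x^2*y*z^2 + x*y^2*z + x*z^3 + x^2*y - 2*x*z + y

x^3*y^2*z - x^2*y^3 - 2*x^2*y*z^2 + x*y^2*z + x*z^3 + x^2*y - 2*x*z + y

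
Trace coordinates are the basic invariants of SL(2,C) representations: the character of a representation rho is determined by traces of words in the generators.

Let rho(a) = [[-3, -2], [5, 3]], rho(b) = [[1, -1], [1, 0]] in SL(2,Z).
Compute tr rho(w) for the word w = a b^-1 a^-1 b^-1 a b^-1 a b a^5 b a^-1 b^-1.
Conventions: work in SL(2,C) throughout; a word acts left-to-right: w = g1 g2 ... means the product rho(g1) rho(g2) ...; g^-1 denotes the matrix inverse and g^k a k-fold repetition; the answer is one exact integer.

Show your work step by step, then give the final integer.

950698

rho(a) = [[-3, -2], [5, 3]]
... * rho(b^-1) = [[0, 1], [-1, 1]]  ->  [[2, -5], [-3, 8]]
... * rho(a^-1) = [[3, 2], [-5, -3]]  ->  [[31, 19], [-49, -30]]
... * rho(b^-1) = [[0, 1], [-1, 1]]  ->  [[-19, 50], [30, -79]]
... * rho(a) = [[-3, -2], [5, 3]]  ->  [[307, 188], [-485, -297]]
... * rho(b^-1) = [[0, 1], [-1, 1]]  ->  [[-188, 495], [297, -782]]
... * rho(a) = [[-3, -2], [5, 3]]  ->  [[3039, 1861], [-4801, -2940]]
... * rho(b) = [[1, -1], [1, 0]]  ->  [[4900, -3039], [-7741, 4801]]
... * rho(a) = [[-3, -2], [5, 3]]  ->  [[-29895, -18917], [47228, 29885]]
... * rho(a) = [[-3, -2], [5, 3]]  ->  [[-4900, 3039], [7741, -4801]]
... * rho(a) = [[-3, -2], [5, 3]]  ->  [[29895, 18917], [-47228, -29885]]
... * rho(a) = [[-3, -2], [5, 3]]  ->  [[4900, -3039], [-7741, 4801]]
... * rho(a) = [[-3, -2], [5, 3]]  ->  [[-29895, -18917], [47228, 29885]]
... * rho(b) = [[1, -1], [1, 0]]  ->  [[-48812, 29895], [77113, -47228]]
... * rho(a^-1) = [[3, 2], [-5, -3]]  ->  [[-295911, -187309], [467479, 295910]]
... * rho(b^-1) = [[0, 1], [-1, 1]]  ->  [[187309, -483220], [-295910, 763389]]
tr = 187309 + 763389 = 950698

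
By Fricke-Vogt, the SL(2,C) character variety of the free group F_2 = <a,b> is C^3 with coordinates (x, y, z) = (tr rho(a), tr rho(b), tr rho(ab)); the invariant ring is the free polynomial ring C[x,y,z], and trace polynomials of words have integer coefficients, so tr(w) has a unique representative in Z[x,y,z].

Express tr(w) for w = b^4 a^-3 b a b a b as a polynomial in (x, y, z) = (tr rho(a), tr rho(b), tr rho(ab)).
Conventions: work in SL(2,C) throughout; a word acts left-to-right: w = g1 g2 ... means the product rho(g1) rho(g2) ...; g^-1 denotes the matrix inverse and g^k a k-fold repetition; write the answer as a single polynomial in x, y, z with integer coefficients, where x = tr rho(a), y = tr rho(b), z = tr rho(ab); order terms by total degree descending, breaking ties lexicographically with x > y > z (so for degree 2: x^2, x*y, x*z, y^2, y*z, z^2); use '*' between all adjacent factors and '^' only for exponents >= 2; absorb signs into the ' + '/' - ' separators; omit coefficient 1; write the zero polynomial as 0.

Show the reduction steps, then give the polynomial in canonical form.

x^3*y^5*z^2 - x^4*y^4*z - x^2*y^4*z^3 - x^3*y^5 - 3*x^3*y^3*z^2 - 2*x*y^5*z^2 + 3*x^4*y^2*z + 4*x^2*y^4*z + 3*x^2*y^2*z^3 + y^4*z^3 + 4*x^3*y^3 + x^3*y*z^2 + 2*x*y^5 + 7*x*y^3*z^2 - x^4*z - 13*x^2*y^2*z - x^2*z^3 - 2*y^4*z - 3*y^2*z^3 - 3*x^3*y - 9*x*y^3 - 4*x*y*z^2 + 5*x^2*z + 7*y^2*z + z^3 + 8*x*y - 3*z

tr(a b a b) = tr(a b)*tr(a b) - tr(1)  (split on a) = z^2 - 2
tr(a b a) = tr(a)*tr(b a) - tr(b)  (reduce the a square) = x*z - y
and tr(a b a b^2) = tr(b)*tr(a b a b) - tr(a b a)  (reduce the b square) = y*z^2 - x*z - y
tr(a b a b^3) = tr(b)*tr(a b a b^2) - tr(a b a b)  (reduce the b square) = y^2*z^2 - x*y*z - y^2 - z^2 + 2
tr(b^2 a b a b^2) = tr(b)*tr(a b a b^3) - tr(a b a b^2)  (reduce the b square) = y^3*z^2 - x*y^2*z - y^3 - 2*y*z^2 + x*z + 3*y
tr(b a b a b^4) = tr(b)*tr(b^2 a b a b^2) - tr(b^2 a b a b)  (reduce the b square) = y^4*z^2 - x*y^3*z - y^4 - 3*y^2*z^2 + 2*x*y*z + 4*y^2 + z^2 - 2
and tr(b a b a b^5) = tr(b)*tr(b a b a b^4) - tr(b a b a b^3)  (reduce the b square) = y^5*z^2 - x*y^4*z - y^5 - 4*y^3*z^2 + 3*x*y^2*z + 5*y^3 + 3*y*z^2 - x*z - 5*y
tr(a b a b a b) = tr(b a b a)*tr(b a) - tr(a b)  (split on b) = z^3 - 3*z
next, tr(b a b) = tr(b)*tr(a b) - tr(a)  (reduce the b square) = y*z - x
and tr(a b a b a) = tr(a)*tr(b a b a) - tr(b a b)  (reduce the a square) = x*z^2 - y*z - x
and tr(b a b a b a b) = tr(b)*tr(a b a b a b) - tr(a b a b a)  (reduce the b square) = y*z^3 - x*z^2 - 2*y*z + x
and tr(b^2 a b a b a b) = tr(b)*tr(b a b a b a b) - tr(b a b a b a)  (reduce the b square) = y^2*z^3 - x*y*z^2 - 2*y^2*z - z^3 + x*y + 3*z
and tr(b^3 a b a b a b) = tr(b)*tr(b^2 a b a b a b) - tr(b^2 a b a b a)  (reduce the b square) = y^3*z^3 - x*y^2*z^2 - 2*y^3*z - 2*y*z^3 + x*y^2 + x*z^2 + 5*y*z - x
next, tr(b a b a b^5 a) = tr(b)*tr(b^3 a b a b a b) - tr(b^3 a b a b a)  (reduce the b square) = y^4*z^3 - x*y^3*z^2 - 2*y^4*z - 3*y^2*z^3 + x*y^3 + 2*x*y*z^2 + 7*y^2*z + z^3 - 2*x*y - 3*z
and tr(b a b a b^5 a^-1) = tr(b a b a b^5)*tr(a) - tr(b a b a b^5 a)  (eliminate a^-1) = x*y^5*z^2 - x^2*y^4*z - y^4*z^3 - x*y^5 - 3*x*y^3*z^2 + 3*x^2*y^2*z + 2*y^4*z + 3*y^2*z^3 + 4*x*y^3 + x*y*z^2 - x^2*z - 7*y^2*z - z^3 - 3*x*y + 3*z
and tr(a^-2 b a b a b^5) = tr(b a b a b^5 a^-1)*tr(a) - tr(b a b a b^5)  (eliminate a^-1) = x^2*y^5*z^2 - x^3*y^4*z - x*y^4*z^3 - x^2*y^5 - 3*x^2*y^3*z^2 - y^5*z^2 + 3*x^3*y^2*z + 3*x*y^4*z + 3*x*y^2*z^3 + 4*x^2*y^3 + x^2*y*z^2 + y^5 + 4*y^3*z^2 - x^3*z - 10*x*y^2*z - x*z^3 - 3*x^2*y - 5*y^3 - 3*y*z^2 + 4*x*z + 5*y
and tr(b^4 a^-3 b a b a b) = tr(a^-2 b a b a b^5)*tr(a) - tr(a^-2 b a b a b^5 a)  (eliminate a^-1) = x^3*y^5*z^2 - x^4*y^4*z - x^2*y^4*z^3 - x^3*y^5 - 3*x^3*y^3*z^2 - 2*x*y^5*z^2 + 3*x^4*y^2*z + 4*x^2*y^4*z + 3*x^2*y^2*z^3 + y^4*z^3 + 4*x^3*y^3 + x^3*y*z^2 + 2*x*y^5 + 7*x*y^3*z^2 - x^4*z - 13*x^2*y^2*z - x^2*z^3 - 2*y^4*z - 3*y^2*z^3 - 3*x^3*y - 9*x*y^3 - 4*x*y*z^2 + 5*x^2*z + 7*y^2*z + z^3 + 8*x*y - 3*z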